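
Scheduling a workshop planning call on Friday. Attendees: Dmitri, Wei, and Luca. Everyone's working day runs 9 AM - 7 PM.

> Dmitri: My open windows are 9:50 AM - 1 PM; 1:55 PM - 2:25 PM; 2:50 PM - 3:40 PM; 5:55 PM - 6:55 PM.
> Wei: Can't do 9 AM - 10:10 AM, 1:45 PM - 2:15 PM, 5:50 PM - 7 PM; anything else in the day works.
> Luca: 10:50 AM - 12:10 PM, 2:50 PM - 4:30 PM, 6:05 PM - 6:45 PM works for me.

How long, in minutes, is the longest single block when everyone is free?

Dmitri free: 09:50-13:00, 13:55-14:25, 14:50-15:40, 17:55-18:55.
Wei free: 10:10-13:45, 14:15-17:50 (invert busy blocks within the working day).
Luca free: 10:50-12:10, 14:50-16:30, 18:05-18:45.
Dmitri ∩ Wei: 10:10-13:00, 14:15-14:25, 14:50-15:40.
Dmitri ∩ Wei ∩ Luca: 10:50-12:10, 14:50-15:40.
So the common availability across everyone is 10:50-12:10, 14:50-15:40.
The longest is 10:50-12:10 at 80 minutes.

80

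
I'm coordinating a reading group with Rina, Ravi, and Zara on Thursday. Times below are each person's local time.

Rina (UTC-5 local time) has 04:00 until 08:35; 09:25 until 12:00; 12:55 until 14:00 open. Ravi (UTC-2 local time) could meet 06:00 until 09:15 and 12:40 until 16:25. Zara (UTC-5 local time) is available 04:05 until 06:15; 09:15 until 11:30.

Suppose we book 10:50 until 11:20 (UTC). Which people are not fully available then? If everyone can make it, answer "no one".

Rina in UTC: 09:00-13:35, 14:25-17:00, 17:55-19:00 (add 5h to convert from UTC-5).
Ravi in UTC: 08:00-11:15, 14:40-18:25 (add 2h to convert from UTC-2).
Zara in UTC: 09:05-11:15, 14:15-16:30 (add 5h to convert from UTC-5).
Rina: free for 10:50-11:20. Ravi: not fully free for 10:50-11:20. Zara: not fully free for 10:50-11:20.

Ravi, Zara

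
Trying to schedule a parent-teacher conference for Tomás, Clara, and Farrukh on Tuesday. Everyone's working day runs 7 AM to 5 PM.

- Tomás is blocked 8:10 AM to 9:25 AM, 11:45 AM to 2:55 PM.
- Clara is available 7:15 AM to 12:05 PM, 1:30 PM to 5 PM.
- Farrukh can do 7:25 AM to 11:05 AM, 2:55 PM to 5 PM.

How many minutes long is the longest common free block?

Tomás free: 07:00-08:10, 09:25-11:45, 14:55-17:00 (invert busy blocks within the working day).
Clara free: 07:15-12:05, 13:30-17:00.
Farrukh free: 07:25-11:05, 14:55-17:00.
Tomás ∩ Clara: 07:15-08:10, 09:25-11:45, 14:55-17:00.
Tomás ∩ Clara ∩ Farrukh: 07:25-08:10, 09:25-11:05, 14:55-17:00.
The longest is 14:55-17:00 at 125 minutes.

125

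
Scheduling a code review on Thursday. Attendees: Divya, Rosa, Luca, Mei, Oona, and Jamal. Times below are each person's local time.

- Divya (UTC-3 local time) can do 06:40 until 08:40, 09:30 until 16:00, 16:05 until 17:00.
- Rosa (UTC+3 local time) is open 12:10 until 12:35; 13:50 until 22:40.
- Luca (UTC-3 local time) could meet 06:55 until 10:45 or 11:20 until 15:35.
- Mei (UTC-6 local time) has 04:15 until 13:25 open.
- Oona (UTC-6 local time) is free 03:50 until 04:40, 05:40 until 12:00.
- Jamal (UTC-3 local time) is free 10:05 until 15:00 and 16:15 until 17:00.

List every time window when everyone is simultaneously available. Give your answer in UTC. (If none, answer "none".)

Divya in UTC: 09:40-11:40, 12:30-19:00, 19:05-20:00 (add 3h to convert from UTC-3).
Rosa in UTC: 09:10-09:35, 10:50-19:40 (subtract 3h to convert from UTC+3).
Luca in UTC: 09:55-13:45, 14:20-18:35 (add 3h to convert from UTC-3).
Mei in UTC: 10:15-19:25 (add 6h to convert from UTC-6).
Oona in UTC: 09:50-10:40, 11:40-18:00 (add 6h to convert from UTC-6).
Jamal in UTC: 13:05-18:00, 19:15-20:00 (add 3h to convert from UTC-3).
Divya ∩ Rosa: 10:50-11:40, 12:30-19:00, 19:05-19:40.
Divya ∩ Rosa ∩ Luca: 10:50-11:40, 12:30-13:45, 14:20-18:35.
Divya ∩ Rosa ∩ Luca ∩ Mei: 10:50-11:40, 12:30-13:45, 14:20-18:35.
Divya ∩ Rosa ∩ Luca ∩ Mei ∩ Oona: 12:30-13:45, 14:20-18:00.
Divya ∩ Rosa ∩ Luca ∩ Mei ∩ Oona ∩ Jamal: 13:05-13:45, 14:20-18:00.

13:05-13:45, 14:20-18:00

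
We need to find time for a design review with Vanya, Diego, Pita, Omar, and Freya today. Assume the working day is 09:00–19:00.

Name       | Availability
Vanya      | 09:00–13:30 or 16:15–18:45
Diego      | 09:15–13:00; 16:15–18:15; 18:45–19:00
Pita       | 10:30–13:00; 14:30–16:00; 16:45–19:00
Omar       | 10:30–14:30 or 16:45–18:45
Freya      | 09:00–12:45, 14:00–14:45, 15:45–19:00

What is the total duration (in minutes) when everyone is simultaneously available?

225

Vanya ∩ Diego: 09:15-13:00, 16:15-18:15.
Vanya ∩ Diego ∩ Pita: 10:30-13:00, 16:45-18:15.
Vanya ∩ Diego ∩ Pita ∩ Omar: 10:30-13:00, 16:45-18:15.
Vanya ∩ Diego ∩ Pita ∩ Omar ∩ Freya: 10:30-12:45, 16:45-18:15.
Those are the intersection windows.
Summing the common windows: 135 + 90 = 225 minutes.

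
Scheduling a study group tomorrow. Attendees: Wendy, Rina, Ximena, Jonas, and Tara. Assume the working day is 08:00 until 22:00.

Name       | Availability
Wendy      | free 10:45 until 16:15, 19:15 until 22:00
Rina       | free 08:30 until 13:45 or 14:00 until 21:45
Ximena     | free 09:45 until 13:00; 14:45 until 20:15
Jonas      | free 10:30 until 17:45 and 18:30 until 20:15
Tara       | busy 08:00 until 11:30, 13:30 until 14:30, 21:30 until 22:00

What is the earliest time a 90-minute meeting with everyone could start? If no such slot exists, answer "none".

11:30

Wendy free: 10:45-16:15, 19:15-22:00.
Rina free: 08:30-13:45, 14:00-21:45.
Ximena free: 09:45-13:00, 14:45-20:15.
Jonas free: 10:30-17:45, 18:30-20:15.
Tara free: 11:30-13:30, 14:30-21:30 (invert busy blocks within the working day).
Wendy ∩ Rina: 10:45-13:45, 14:00-16:15, 19:15-21:45.
Wendy ∩ Rina ∩ Ximena: 10:45-13:00, 14:45-16:15, 19:15-20:15.
Wendy ∩ Rina ∩ Ximena ∩ Jonas: 10:45-13:00, 14:45-16:15, 19:15-20:15.
Wendy ∩ Rina ∩ Ximena ∩ Jonas ∩ Tara: 11:30-13:00, 14:45-16:15, 19:15-20:15.
Those are the intersection windows.
The first common window of at least 90 minutes is 11:30-13:00, so the earliest start is 11:30.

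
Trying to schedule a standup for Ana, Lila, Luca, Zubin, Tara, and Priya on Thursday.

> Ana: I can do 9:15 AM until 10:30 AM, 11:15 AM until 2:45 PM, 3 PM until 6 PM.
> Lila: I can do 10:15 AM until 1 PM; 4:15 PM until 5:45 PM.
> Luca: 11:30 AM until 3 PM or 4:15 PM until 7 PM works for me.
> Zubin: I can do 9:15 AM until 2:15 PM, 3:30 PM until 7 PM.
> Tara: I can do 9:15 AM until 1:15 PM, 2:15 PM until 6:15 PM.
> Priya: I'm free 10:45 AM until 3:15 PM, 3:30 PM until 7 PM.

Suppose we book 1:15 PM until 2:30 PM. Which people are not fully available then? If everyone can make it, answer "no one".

Ana: free for 13:15-14:30. Lila: not fully free for 13:15-14:30. Luca: free for 13:15-14:30. Zubin: not fully free for 13:15-14:30. Tara: not fully free for 13:15-14:30. Priya: free for 13:15-14:30.

Lila, Tara, Zubin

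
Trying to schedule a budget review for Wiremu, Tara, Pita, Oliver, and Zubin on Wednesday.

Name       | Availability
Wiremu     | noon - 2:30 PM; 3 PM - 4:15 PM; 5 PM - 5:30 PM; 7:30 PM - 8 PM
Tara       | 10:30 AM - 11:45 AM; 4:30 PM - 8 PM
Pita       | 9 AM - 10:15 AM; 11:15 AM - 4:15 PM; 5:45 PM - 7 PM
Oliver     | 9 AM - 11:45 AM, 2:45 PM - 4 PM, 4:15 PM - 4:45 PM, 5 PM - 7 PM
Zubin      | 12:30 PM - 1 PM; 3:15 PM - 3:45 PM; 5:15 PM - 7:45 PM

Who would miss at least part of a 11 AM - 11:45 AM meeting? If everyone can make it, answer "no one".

Pita, Wiremu, Zubin

Wiremu: not fully free for 11:00-11:45. Tara: free for 11:00-11:45. Pita: not fully free for 11:00-11:45. Oliver: free for 11:00-11:45. Zubin: not fully free for 11:00-11:45.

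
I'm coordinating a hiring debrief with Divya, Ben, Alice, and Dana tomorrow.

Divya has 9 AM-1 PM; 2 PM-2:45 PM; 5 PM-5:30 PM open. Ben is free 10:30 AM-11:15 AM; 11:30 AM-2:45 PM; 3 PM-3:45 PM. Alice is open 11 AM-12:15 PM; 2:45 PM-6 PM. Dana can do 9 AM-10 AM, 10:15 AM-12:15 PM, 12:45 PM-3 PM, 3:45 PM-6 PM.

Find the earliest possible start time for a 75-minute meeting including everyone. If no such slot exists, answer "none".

Divya ∩ Ben: 10:30-11:15, 11:30-13:00, 14:00-14:45.
Divya ∩ Ben ∩ Alice: 11:00-11:15, 11:30-12:15.
Divya ∩ Ben ∩ Alice ∩ Dana: 11:00-11:15, 11:30-12:15.
So the common availability across everyone is 11:00-11:15, 11:30-12:15.
No common window is at least 75 minutes long.

none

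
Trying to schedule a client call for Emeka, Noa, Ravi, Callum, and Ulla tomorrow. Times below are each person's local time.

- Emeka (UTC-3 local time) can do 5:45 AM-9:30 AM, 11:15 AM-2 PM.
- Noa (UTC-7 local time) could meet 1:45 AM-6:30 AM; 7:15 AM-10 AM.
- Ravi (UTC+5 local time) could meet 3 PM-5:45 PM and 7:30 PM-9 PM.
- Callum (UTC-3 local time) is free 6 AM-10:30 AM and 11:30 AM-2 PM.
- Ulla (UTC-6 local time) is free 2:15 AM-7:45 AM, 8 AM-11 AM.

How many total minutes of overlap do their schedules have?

Emeka in UTC: 08:45-12:30, 14:15-17:00 (add 3h to convert from UTC-3).
Noa in UTC: 08:45-13:30, 14:15-17:00 (add 7h to convert from UTC-7).
Ravi in UTC: 10:00-12:45, 14:30-16:00 (subtract 5h to convert from UTC+5).
Callum in UTC: 09:00-13:30, 14:30-17:00 (add 3h to convert from UTC-3).
Ulla in UTC: 08:15-13:45, 14:00-17:00 (add 6h to convert from UTC-6).
Emeka ∩ Noa: 08:45-12:30, 14:15-17:00.
Emeka ∩ Noa ∩ Ravi: 10:00-12:30, 14:30-16:00.
Emeka ∩ Noa ∩ Ravi ∩ Callum: 10:00-12:30, 14:30-16:00.
Emeka ∩ Noa ∩ Ravi ∩ Callum ∩ Ulla: 10:00-12:30, 14:30-16:00.
Summing the common windows: 150 + 90 = 240 minutes.

240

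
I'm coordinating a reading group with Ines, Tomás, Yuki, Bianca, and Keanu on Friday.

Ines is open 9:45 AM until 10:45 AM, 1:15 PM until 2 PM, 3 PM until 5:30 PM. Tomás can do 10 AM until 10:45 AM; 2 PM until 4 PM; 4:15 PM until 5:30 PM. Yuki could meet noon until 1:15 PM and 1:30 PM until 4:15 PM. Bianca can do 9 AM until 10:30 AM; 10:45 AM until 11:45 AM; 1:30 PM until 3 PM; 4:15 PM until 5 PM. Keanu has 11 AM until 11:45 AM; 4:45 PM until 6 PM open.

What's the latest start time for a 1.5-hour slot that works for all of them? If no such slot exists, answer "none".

Ines ∩ Tomás: 10:00-10:45, 15:00-16:00, 16:15-17:30.
Ines ∩ Tomás ∩ Yuki: 15:00-16:00.
Ines ∩ Tomás ∩ Yuki ∩ Bianca: ∅.
Ines ∩ Tomás ∩ Yuki ∩ Bianca ∩ Keanu: ∅.
There is no time when everyone is free.
No common window is at least 90 minutes long.

none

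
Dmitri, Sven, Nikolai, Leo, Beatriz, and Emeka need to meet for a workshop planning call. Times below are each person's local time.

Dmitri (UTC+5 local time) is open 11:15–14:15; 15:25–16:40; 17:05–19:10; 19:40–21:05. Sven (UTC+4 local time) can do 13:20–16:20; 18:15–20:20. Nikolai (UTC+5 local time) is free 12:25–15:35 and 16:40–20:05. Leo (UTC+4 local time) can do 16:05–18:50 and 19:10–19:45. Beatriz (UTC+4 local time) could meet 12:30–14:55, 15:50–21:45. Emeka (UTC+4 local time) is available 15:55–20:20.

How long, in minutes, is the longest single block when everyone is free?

15

Dmitri in UTC: 06:15-09:15, 10:25-11:40, 12:05-14:10, 14:40-16:05 (subtract 5h to convert from UTC+5).
Sven in UTC: 09:20-12:20, 14:15-16:20 (subtract 4h to convert from UTC+4).
Nikolai in UTC: 07:25-10:35, 11:40-15:05 (subtract 5h to convert from UTC+5).
Leo in UTC: 12:05-14:50, 15:10-15:45 (subtract 4h to convert from UTC+4).
Beatriz in UTC: 08:30-10:55, 11:50-17:45 (subtract 4h to convert from UTC+4).
Emeka in UTC: 11:55-16:20 (subtract 4h to convert from UTC+4).
Dmitri ∩ Sven: 10:25-11:40, 12:05-12:20, 14:40-16:05.
Dmitri ∩ Sven ∩ Nikolai: 10:25-10:35, 12:05-12:20, 14:40-15:05.
Dmitri ∩ Sven ∩ Nikolai ∩ Leo: 12:05-12:20, 14:40-14:50.
Dmitri ∩ Sven ∩ Nikolai ∩ Leo ∩ Beatriz: 12:05-12:20, 14:40-14:50.
Dmitri ∩ Sven ∩ Nikolai ∩ Leo ∩ Beatriz ∩ Emeka: 12:05-12:20, 14:40-14:50.
The longest is 12:05-12:20 at 15 minutes.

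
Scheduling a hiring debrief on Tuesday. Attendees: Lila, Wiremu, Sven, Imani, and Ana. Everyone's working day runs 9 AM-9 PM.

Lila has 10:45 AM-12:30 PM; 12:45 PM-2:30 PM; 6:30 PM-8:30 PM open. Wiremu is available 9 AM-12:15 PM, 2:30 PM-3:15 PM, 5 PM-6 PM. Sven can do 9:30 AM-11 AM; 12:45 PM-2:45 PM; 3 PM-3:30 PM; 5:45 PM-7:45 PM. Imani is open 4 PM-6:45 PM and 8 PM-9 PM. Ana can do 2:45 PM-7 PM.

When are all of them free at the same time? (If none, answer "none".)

none

Lila ∩ Wiremu: 10:45-12:15.
Lila ∩ Wiremu ∩ Sven: 10:45-11:00.
Lila ∩ Wiremu ∩ Sven ∩ Imani: ∅.
Lila ∩ Wiremu ∩ Sven ∩ Imani ∩ Ana: ∅.
There is no time when everyone is free.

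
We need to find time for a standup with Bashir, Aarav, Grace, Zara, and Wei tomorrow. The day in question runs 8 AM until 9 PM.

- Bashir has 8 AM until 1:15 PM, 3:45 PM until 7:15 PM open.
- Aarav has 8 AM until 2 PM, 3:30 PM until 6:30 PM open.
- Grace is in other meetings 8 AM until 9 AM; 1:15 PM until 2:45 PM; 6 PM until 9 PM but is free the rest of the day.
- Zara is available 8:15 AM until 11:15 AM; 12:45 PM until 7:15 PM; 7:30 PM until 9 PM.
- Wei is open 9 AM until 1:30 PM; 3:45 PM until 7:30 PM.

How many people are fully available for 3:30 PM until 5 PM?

3

Bashir free: 08:00-13:15, 15:45-19:15.
Aarav free: 08:00-14:00, 15:30-18:30.
Grace free: 09:00-13:15, 14:45-18:00 (invert busy blocks within the working day).
Zara free: 08:15-11:15, 12:45-19:15, 19:30-21:00.
Wei free: 09:00-13:30, 15:45-19:30.
Aarav, Grace, and Zara can make the full 15:30-17:00 slot — that's 3.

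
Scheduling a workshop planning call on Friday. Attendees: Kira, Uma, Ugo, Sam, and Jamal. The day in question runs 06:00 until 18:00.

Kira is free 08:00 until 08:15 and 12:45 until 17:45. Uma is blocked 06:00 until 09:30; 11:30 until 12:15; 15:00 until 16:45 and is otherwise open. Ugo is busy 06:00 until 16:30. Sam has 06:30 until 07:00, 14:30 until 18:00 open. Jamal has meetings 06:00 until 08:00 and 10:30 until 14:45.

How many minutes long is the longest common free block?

Kira free: 08:00-08:15, 12:45-17:45.
Uma free: 09:30-11:30, 12:15-15:00, 16:45-18:00 (invert busy blocks within the working day).
Ugo free: 16:30-18:00 (invert busy blocks within the working day).
Sam free: 06:30-07:00, 14:30-18:00.
Jamal free: 08:00-10:30, 14:45-18:00 (invert busy blocks within the working day).
Kira ∩ Uma: 12:45-15:00, 16:45-17:45.
Kira ∩ Uma ∩ Ugo: 16:45-17:45.
Kira ∩ Uma ∩ Ugo ∩ Sam: 16:45-17:45.
Kira ∩ Uma ∩ Ugo ∩ Sam ∩ Jamal: 16:45-17:45.
So the common availability across everyone is 16:45-17:45.
The longest is 16:45-17:45 at 60 minutes.

60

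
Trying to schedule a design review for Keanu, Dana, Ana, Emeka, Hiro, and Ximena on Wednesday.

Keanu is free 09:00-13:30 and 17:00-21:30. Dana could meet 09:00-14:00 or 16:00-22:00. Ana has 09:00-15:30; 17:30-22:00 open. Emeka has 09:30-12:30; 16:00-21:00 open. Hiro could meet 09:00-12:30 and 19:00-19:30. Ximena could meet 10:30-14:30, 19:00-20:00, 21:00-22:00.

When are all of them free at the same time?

Keanu ∩ Dana: 09:00-13:30, 17:00-21:30.
Keanu ∩ Dana ∩ Ana: 09:00-13:30, 17:30-21:30.
Keanu ∩ Dana ∩ Ana ∩ Emeka: 09:30-12:30, 17:30-21:00.
Keanu ∩ Dana ∩ Ana ∩ Emeka ∩ Hiro: 09:30-12:30, 19:00-19:30.
Keanu ∩ Dana ∩ Ana ∩ Emeka ∩ Hiro ∩ Ximena: 10:30-12:30, 19:00-19:30.

10:30-12:30, 19:00-19:30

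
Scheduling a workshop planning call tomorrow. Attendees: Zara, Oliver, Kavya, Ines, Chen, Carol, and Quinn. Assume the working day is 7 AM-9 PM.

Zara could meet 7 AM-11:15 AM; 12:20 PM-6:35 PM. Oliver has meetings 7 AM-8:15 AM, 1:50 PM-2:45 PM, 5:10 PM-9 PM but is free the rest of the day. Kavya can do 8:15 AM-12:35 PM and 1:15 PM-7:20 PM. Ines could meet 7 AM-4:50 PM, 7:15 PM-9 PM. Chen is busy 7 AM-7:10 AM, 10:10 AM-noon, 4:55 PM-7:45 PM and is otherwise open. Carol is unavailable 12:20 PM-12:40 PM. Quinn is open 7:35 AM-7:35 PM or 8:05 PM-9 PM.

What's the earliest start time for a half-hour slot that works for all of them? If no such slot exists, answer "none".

Zara free: 07:00-11:15, 12:20-18:35.
Oliver free: 08:15-13:50, 14:45-17:10 (invert busy blocks within the working day).
Kavya free: 08:15-12:35, 13:15-19:20.
Ines free: 07:00-16:50, 19:15-21:00.
Chen free: 07:10-10:10, 12:00-16:55, 19:45-21:00 (invert busy blocks within the working day).
Carol free: 07:00-12:20, 12:40-21:00 (invert busy blocks within the working day).
Quinn free: 07:35-19:35, 20:05-21:00.
Zara ∩ Oliver: 08:15-11:15, 12:20-13:50, 14:45-17:10.
Zara ∩ Oliver ∩ Kavya: 08:15-11:15, 12:20-12:35, 13:15-13:50, 14:45-17:10.
Zara ∩ Oliver ∩ Kavya ∩ Ines: 08:15-11:15, 12:20-12:35, 13:15-13:50, 14:45-16:50.
Zara ∩ Oliver ∩ Kavya ∩ Ines ∩ Chen: 08:15-10:10, 12:20-12:35, 13:15-13:50, 14:45-16:50.
Zara ∩ Oliver ∩ Kavya ∩ Ines ∩ Chen ∩ Carol: 08:15-10:10, 13:15-13:50, 14:45-16:50.
Zara ∩ Oliver ∩ Kavya ∩ Ines ∩ Chen ∩ Carol ∩ Quinn: 08:15-10:10, 13:15-13:50, 14:45-16:50.
The first common window of at least 30 minutes is 08:15-10:10, so the earliest start is 08:15.

08:15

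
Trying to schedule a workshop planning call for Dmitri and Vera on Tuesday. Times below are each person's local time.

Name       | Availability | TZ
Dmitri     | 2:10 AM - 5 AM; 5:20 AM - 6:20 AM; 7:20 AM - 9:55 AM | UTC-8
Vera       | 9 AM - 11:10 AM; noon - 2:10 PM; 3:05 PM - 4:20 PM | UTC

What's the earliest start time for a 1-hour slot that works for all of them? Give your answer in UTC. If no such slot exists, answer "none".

Dmitri in UTC: 10:10-13:00, 13:20-14:20, 15:20-17:55 (add 8h to convert from UTC-8).
Vera in UTC: 09:00-11:10, 12:00-14:10, 15:05-16:20.
Dmitri ∩ Vera: 10:10-11:10, 12:00-13:00, 13:20-14:10, 15:20-16:20.
The first common window of at least 60 minutes is 10:10-11:10, so the earliest start is 10:10.

10:10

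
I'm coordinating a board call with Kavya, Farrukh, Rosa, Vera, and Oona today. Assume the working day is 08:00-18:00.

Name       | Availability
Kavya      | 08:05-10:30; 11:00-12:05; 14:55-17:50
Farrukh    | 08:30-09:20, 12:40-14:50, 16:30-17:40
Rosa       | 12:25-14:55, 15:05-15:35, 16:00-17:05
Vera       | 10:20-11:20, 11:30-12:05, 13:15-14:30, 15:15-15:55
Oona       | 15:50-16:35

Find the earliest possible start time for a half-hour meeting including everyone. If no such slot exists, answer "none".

Kavya ∩ Farrukh: 08:30-09:20, 16:30-17:40.
Kavya ∩ Farrukh ∩ Rosa: 16:30-17:05.
Kavya ∩ Farrukh ∩ Rosa ∩ Vera: ∅.
Kavya ∩ Farrukh ∩ Rosa ∩ Vera ∩ Oona: ∅.
There is no time when everyone is free.
No common window is at least 30 minutes long.

none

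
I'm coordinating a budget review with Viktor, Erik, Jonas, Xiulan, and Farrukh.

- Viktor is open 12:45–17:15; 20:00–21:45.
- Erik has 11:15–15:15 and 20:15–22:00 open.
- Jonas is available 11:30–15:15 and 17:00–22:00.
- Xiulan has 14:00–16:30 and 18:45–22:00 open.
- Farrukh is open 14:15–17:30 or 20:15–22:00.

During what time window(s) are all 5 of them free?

14:15-15:15, 20:15-21:45

Viktor ∩ Erik: 12:45-15:15, 20:15-21:45.
Viktor ∩ Erik ∩ Jonas: 12:45-15:15, 20:15-21:45.
Viktor ∩ Erik ∩ Jonas ∩ Xiulan: 14:00-15:15, 20:15-21:45.
Viktor ∩ Erik ∩ Jonas ∩ Xiulan ∩ Farrukh: 14:15-15:15, 20:15-21:45.
So the common availability across everyone is 14:15-15:15, 20:15-21:45.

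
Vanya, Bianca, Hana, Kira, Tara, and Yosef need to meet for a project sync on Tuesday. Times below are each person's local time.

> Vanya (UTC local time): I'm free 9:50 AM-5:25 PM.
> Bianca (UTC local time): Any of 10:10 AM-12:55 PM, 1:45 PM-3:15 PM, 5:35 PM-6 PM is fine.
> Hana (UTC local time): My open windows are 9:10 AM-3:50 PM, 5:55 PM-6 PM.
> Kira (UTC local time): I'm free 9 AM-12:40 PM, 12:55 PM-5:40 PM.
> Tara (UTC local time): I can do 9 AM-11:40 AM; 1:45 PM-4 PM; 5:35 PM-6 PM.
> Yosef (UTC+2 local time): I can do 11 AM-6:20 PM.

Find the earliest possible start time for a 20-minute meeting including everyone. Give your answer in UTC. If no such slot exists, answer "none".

Vanya in UTC: 09:50-17:25.
Bianca in UTC: 10:10-12:55, 13:45-15:15, 17:35-18:00.
Hana in UTC: 09:10-15:50, 17:55-18:00.
Kira in UTC: 09:00-12:40, 12:55-17:40.
Tara in UTC: 09:00-11:40, 13:45-16:00, 17:35-18:00.
Yosef in UTC: 09:00-16:20 (subtract 2h to convert from UTC+2).
Vanya ∩ Bianca: 10:10-12:55, 13:45-15:15.
Vanya ∩ Bianca ∩ Hana: 10:10-12:55, 13:45-15:15.
Vanya ∩ Bianca ∩ Hana ∩ Kira: 10:10-12:40, 13:45-15:15.
Vanya ∩ Bianca ∩ Hana ∩ Kira ∩ Tara: 10:10-11:40, 13:45-15:15.
Vanya ∩ Bianca ∩ Hana ∩ Kira ∩ Tara ∩ Yosef: 10:10-11:40, 13:45-15:15.
The first common window of at least 20 minutes is 10:10-11:40, so the earliest start is 10:10.

10:10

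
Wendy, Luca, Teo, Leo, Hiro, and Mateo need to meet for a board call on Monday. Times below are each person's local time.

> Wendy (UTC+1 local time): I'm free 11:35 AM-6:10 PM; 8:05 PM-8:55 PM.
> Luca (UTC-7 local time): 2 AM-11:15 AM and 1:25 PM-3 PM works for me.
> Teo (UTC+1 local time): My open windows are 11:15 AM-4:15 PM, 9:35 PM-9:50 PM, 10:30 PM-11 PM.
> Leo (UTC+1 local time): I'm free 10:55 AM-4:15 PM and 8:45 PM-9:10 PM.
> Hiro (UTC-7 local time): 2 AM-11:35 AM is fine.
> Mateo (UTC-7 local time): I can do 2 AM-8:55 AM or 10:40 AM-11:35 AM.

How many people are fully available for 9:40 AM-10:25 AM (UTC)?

Wendy in UTC: 10:35-17:10, 19:05-19:55 (subtract 1h to convert from UTC+1).
Luca in UTC: 09:00-18:15, 20:25-22:00 (add 7h to convert from UTC-7).
Teo in UTC: 10:15-15:15, 20:35-20:50, 21:30-22:00 (subtract 1h to convert from UTC+1).
Leo in UTC: 09:55-15:15, 19:45-20:10 (subtract 1h to convert from UTC+1).
Hiro in UTC: 09:00-18:35 (add 7h to convert from UTC-7).
Mateo in UTC: 09:00-15:55, 17:40-18:35 (add 7h to convert from UTC-7).
Luca, Hiro, and Mateo can make the full 09:40-10:25 slot — that's 3.

3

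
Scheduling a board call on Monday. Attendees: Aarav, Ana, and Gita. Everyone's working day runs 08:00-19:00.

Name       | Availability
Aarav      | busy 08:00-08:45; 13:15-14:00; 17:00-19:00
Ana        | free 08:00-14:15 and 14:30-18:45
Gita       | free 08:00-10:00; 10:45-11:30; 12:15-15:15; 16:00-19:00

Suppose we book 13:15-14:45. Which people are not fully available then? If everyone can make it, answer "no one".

Aarav, Ana

Aarav free: 08:45-13:15, 14:00-17:00 (invert busy blocks within the working day).
Ana free: 08:00-14:15, 14:30-18:45.
Gita free: 08:00-10:00, 10:45-11:30, 12:15-15:15, 16:00-19:00.
Aarav: not fully free for 13:15-14:45. Ana: not fully free for 13:15-14:45. Gita: free for 13:15-14:45.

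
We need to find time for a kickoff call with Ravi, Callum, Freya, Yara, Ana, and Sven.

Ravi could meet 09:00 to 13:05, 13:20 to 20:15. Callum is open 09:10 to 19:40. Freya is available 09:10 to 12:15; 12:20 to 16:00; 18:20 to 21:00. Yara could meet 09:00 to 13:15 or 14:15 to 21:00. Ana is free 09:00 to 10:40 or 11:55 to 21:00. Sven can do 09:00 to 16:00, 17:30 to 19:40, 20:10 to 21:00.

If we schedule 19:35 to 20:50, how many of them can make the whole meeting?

Freya, Yara, and Ana can make the full 19:35-20:50 slot — that's 3.

3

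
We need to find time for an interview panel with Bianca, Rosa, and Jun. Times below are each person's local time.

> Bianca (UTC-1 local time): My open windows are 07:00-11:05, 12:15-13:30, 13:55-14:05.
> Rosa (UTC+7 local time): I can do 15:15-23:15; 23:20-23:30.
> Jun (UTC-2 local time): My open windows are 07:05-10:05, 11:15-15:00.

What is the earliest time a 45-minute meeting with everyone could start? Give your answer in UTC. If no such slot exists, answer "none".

Bianca in UTC: 08:00-12:05, 13:15-14:30, 14:55-15:05 (add 1h to convert from UTC-1).
Rosa in UTC: 08:15-16:15, 16:20-16:30 (subtract 7h to convert from UTC+7).
Jun in UTC: 09:05-12:05, 13:15-17:00 (add 2h to convert from UTC-2).
Bianca ∩ Rosa: 08:15-12:05, 13:15-14:30, 14:55-15:05.
Bianca ∩ Rosa ∩ Jun: 09:05-12:05, 13:15-14:30, 14:55-15:05.
So the common availability across everyone is 09:05-12:05, 13:15-14:30, 14:55-15:05.
The first common window of at least 45 minutes is 09:05-12:05, so the earliest start is 09:05.

09:05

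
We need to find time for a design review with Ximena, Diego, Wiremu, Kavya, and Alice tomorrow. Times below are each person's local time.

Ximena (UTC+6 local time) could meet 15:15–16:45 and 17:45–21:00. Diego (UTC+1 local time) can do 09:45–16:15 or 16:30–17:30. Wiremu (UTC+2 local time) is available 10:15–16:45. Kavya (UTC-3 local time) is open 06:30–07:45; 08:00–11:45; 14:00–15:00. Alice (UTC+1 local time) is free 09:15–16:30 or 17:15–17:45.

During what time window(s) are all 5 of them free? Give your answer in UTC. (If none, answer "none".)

Ximena in UTC: 09:15-10:45, 11:45-15:00 (subtract 6h to convert from UTC+6).
Diego in UTC: 08:45-15:15, 15:30-16:30 (subtract 1h to convert from UTC+1).
Wiremu in UTC: 08:15-14:45 (subtract 2h to convert from UTC+2).
Kavya in UTC: 09:30-10:45, 11:00-14:45, 17:00-18:00 (add 3h to convert from UTC-3).
Alice in UTC: 08:15-15:30, 16:15-16:45 (subtract 1h to convert from UTC+1).
Ximena ∩ Diego: 09:15-10:45, 11:45-15:00.
Ximena ∩ Diego ∩ Wiremu: 09:15-10:45, 11:45-14:45.
Ximena ∩ Diego ∩ Wiremu ∩ Kavya: 09:30-10:45, 11:45-14:45.
Ximena ∩ Diego ∩ Wiremu ∩ Kavya ∩ Alice: 09:30-10:45, 11:45-14:45.

09:30-10:45, 11:45-14:45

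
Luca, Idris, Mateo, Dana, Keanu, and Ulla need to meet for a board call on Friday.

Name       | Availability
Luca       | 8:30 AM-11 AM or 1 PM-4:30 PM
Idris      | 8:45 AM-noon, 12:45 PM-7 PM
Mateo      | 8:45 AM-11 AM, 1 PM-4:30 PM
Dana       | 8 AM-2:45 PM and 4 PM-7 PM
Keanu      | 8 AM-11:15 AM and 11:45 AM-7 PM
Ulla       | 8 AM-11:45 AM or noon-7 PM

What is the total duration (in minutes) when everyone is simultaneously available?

Luca ∩ Idris: 08:45-11:00, 13:00-16:30.
Luca ∩ Idris ∩ Mateo: 08:45-11:00, 13:00-16:30.
Luca ∩ Idris ∩ Mateo ∩ Dana: 08:45-11:00, 13:00-14:45, 16:00-16:30.
Luca ∩ Idris ∩ Mateo ∩ Dana ∩ Keanu: 08:45-11:00, 13:00-14:45, 16:00-16:30.
Luca ∩ Idris ∩ Mateo ∩ Dana ∩ Keanu ∩ Ulla: 08:45-11:00, 13:00-14:45, 16:00-16:30.
Summing the common windows: 135 + 105 + 30 = 270 minutes.

270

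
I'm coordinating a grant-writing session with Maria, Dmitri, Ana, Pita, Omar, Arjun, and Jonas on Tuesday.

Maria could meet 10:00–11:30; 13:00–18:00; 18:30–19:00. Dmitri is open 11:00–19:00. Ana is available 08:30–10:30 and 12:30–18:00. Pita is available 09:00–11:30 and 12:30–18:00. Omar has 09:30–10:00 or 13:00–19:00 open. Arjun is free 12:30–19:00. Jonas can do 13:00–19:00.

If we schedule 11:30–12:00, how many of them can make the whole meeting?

Dmitri can make the full 11:30-12:00 slot — that's 1.

1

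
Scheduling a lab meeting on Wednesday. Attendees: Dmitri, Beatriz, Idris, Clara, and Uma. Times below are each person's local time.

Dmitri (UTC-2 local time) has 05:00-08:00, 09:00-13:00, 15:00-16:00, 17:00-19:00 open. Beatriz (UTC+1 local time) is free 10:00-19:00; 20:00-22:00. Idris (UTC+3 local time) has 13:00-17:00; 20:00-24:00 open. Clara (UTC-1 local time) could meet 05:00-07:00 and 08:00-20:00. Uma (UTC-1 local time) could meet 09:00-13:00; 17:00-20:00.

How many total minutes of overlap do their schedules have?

300

Dmitri in UTC: 07:00-10:00, 11:00-15:00, 17:00-18:00, 19:00-21:00 (add 2h to convert from UTC-2).
Beatriz in UTC: 09:00-18:00, 19:00-21:00 (subtract 1h to convert from UTC+1).
Idris in UTC: 10:00-14:00, 17:00-21:00 (subtract 3h to convert from UTC+3).
Clara in UTC: 06:00-08:00, 09:00-21:00 (add 1h to convert from UTC-1).
Uma in UTC: 10:00-14:00, 18:00-21:00 (add 1h to convert from UTC-1).
Dmitri ∩ Beatriz: 09:00-10:00, 11:00-15:00, 17:00-18:00, 19:00-21:00.
Dmitri ∩ Beatriz ∩ Idris: 11:00-14:00, 17:00-18:00, 19:00-21:00.
Dmitri ∩ Beatriz ∩ Idris ∩ Clara: 11:00-14:00, 17:00-18:00, 19:00-21:00.
Dmitri ∩ Beatriz ∩ Idris ∩ Clara ∩ Uma: 11:00-14:00, 19:00-21:00.
Those are the intersection windows.
Summing the common windows: 180 + 120 = 300 minutes.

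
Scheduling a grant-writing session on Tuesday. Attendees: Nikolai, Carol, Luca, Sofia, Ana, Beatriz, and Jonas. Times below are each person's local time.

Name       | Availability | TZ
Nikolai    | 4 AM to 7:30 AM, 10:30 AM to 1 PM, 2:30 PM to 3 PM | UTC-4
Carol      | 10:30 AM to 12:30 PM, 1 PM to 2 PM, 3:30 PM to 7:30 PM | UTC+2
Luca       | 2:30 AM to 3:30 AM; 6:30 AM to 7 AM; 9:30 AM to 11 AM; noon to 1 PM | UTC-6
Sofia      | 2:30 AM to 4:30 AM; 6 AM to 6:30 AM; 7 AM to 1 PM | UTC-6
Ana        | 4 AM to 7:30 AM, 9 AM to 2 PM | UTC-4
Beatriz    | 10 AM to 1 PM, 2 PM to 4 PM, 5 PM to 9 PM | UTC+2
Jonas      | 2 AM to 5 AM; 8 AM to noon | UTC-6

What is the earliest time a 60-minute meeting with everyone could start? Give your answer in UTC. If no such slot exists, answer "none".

Nikolai in UTC: 08:00-11:30, 14:30-17:00, 18:30-19:00 (add 4h to convert from UTC-4).
Carol in UTC: 08:30-10:30, 11:00-12:00, 13:30-17:30 (subtract 2h to convert from UTC+2).
Luca in UTC: 08:30-09:30, 12:30-13:00, 15:30-17:00, 18:00-19:00 (add 6h to convert from UTC-6).
Sofia in UTC: 08:30-10:30, 12:00-12:30, 13:00-19:00 (add 6h to convert from UTC-6).
Ana in UTC: 08:00-11:30, 13:00-18:00 (add 4h to convert from UTC-4).
Beatriz in UTC: 08:00-11:00, 12:00-14:00, 15:00-19:00 (subtract 2h to convert from UTC+2).
Jonas in UTC: 08:00-11:00, 14:00-18:00 (add 6h to convert from UTC-6).
Nikolai ∩ Carol: 08:30-10:30, 11:00-11:30, 14:30-17:00.
Nikolai ∩ Carol ∩ Luca: 08:30-09:30, 15:30-17:00.
Nikolai ∩ Carol ∩ Luca ∩ Sofia: 08:30-09:30, 15:30-17:00.
Nikolai ∩ Carol ∩ Luca ∩ Sofia ∩ Ana: 08:30-09:30, 15:30-17:00.
Nikolai ∩ Carol ∩ Luca ∩ Sofia ∩ Ana ∩ Beatriz: 08:30-09:30, 15:30-17:00.
Nikolai ∩ Carol ∩ Luca ∩ Sofia ∩ Ana ∩ Beatriz ∩ Jonas: 08:30-09:30, 15:30-17:00.
The first common window of at least 60 minutes is 08:30-09:30, so the earliest start is 08:30.

08:30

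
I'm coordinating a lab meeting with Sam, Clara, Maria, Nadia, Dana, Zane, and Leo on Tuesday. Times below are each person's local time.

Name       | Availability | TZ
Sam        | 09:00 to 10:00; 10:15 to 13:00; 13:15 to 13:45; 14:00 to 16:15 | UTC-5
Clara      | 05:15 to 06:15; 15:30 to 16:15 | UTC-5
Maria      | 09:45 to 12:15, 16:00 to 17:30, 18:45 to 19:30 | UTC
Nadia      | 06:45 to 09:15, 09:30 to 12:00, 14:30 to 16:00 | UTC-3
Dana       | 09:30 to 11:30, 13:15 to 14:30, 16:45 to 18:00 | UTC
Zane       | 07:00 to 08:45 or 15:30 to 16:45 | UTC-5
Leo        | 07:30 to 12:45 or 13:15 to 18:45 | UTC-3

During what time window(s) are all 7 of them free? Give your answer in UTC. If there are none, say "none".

none

Sam in UTC: 14:00-15:00, 15:15-18:00, 18:15-18:45, 19:00-21:15 (add 5h to convert from UTC-5).
Clara in UTC: 10:15-11:15, 20:30-21:15 (add 5h to convert from UTC-5).
Maria in UTC: 09:45-12:15, 16:00-17:30, 18:45-19:30.
Nadia in UTC: 09:45-12:15, 12:30-15:00, 17:30-19:00 (add 3h to convert from UTC-3).
Dana in UTC: 09:30-11:30, 13:15-14:30, 16:45-18:00.
Zane in UTC: 12:00-13:45, 20:30-21:45 (add 5h to convert from UTC-5).
Leo in UTC: 10:30-15:45, 16:15-21:45 (add 3h to convert from UTC-3).
Sam ∩ Clara: 20:30-21:15.
Sam ∩ Clara ∩ Maria: ∅.
Sam ∩ Clara ∩ Maria ∩ Nadia: ∅.
Sam ∩ Clara ∩ Maria ∩ Nadia ∩ Dana: ∅.
Sam ∩ Clara ∩ Maria ∩ Nadia ∩ Dana ∩ Zane: ∅.
Sam ∩ Clara ∩ Maria ∩ Nadia ∩ Dana ∩ Zane ∩ Leo: ∅.
There is no time when everyone is free.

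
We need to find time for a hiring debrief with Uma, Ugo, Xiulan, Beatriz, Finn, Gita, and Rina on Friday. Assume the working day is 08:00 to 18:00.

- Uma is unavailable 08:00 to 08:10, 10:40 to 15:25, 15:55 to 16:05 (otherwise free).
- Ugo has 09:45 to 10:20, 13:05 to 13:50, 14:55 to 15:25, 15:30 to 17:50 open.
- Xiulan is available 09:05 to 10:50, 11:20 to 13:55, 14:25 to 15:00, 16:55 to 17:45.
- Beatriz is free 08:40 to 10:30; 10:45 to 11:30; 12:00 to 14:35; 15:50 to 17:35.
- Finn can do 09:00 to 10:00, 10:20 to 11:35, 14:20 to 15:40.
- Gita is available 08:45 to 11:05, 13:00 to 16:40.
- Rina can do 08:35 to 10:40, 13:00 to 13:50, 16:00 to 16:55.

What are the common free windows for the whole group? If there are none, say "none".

Uma free: 08:10-10:40, 15:25-15:55, 16:05-18:00 (invert busy blocks within the working day).
Ugo free: 09:45-10:20, 13:05-13:50, 14:55-15:25, 15:30-17:50.
Xiulan free: 09:05-10:50, 11:20-13:55, 14:25-15:00, 16:55-17:45.
Beatriz free: 08:40-10:30, 10:45-11:30, 12:00-14:35, 15:50-17:35.
Finn free: 09:00-10:00, 10:20-11:35, 14:20-15:40.
Gita free: 08:45-11:05, 13:00-16:40.
Rina free: 08:35-10:40, 13:00-13:50, 16:00-16:55.
Uma ∩ Ugo: 09:45-10:20, 15:30-15:55, 16:05-17:50.
Uma ∩ Ugo ∩ Xiulan: 09:45-10:20, 16:55-17:45.
Uma ∩ Ugo ∩ Xiulan ∩ Beatriz: 09:45-10:20, 16:55-17:35.
Uma ∩ Ugo ∩ Xiulan ∩ Beatriz ∩ Finn: 09:45-10:00.
Uma ∩ Ugo ∩ Xiulan ∩ Beatriz ∩ Finn ∩ Gita: 09:45-10:00.
Uma ∩ Ugo ∩ Xiulan ∩ Beatriz ∩ Finn ∩ Gita ∩ Rina: 09:45-10:00.

09:45-10:00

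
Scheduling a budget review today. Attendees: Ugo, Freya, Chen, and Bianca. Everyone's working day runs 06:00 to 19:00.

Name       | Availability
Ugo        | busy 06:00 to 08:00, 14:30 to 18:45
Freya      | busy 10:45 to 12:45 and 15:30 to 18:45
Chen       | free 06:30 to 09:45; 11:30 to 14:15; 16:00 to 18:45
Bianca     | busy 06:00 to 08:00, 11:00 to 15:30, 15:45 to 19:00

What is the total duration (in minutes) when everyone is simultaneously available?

105

Ugo free: 08:00-14:30, 18:45-19:00 (invert busy blocks within the working day).
Freya free: 06:00-10:45, 12:45-15:30, 18:45-19:00 (invert busy blocks within the working day).
Chen free: 06:30-09:45, 11:30-14:15, 16:00-18:45.
Bianca free: 08:00-11:00, 15:30-15:45 (invert busy blocks within the working day).
Ugo ∩ Freya: 08:00-10:45, 12:45-14:30, 18:45-19:00.
Ugo ∩ Freya ∩ Chen: 08:00-09:45, 12:45-14:15.
Ugo ∩ Freya ∩ Chen ∩ Bianca: 08:00-09:45.
That's a single block of 105 minutes.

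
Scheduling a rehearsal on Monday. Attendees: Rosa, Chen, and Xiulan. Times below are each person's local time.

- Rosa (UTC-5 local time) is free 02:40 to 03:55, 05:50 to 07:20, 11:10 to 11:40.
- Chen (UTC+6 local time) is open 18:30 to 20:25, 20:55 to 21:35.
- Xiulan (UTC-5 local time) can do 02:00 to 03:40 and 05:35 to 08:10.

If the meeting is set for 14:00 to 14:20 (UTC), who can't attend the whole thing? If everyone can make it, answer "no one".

Rosa, Xiulan

Rosa in UTC: 07:40-08:55, 10:50-12:20, 16:10-16:40 (add 5h to convert from UTC-5).
Chen in UTC: 12:30-14:25, 14:55-15:35 (subtract 6h to convert from UTC+6).
Xiulan in UTC: 07:00-08:40, 10:35-13:10 (add 5h to convert from UTC-5).
Rosa: not fully free for 14:00-14:20. Chen: free for 14:00-14:20. Xiulan: not fully free for 14:00-14:20.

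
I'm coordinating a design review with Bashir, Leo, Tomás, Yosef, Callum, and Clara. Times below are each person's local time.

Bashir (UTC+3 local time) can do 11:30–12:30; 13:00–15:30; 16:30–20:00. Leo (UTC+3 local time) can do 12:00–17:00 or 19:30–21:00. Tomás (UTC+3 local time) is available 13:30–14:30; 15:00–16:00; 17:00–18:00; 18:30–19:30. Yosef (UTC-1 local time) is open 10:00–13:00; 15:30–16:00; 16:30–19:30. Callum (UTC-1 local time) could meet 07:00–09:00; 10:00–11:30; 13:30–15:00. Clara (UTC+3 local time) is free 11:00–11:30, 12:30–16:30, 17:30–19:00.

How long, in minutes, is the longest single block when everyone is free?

30

Bashir in UTC: 08:30-09:30, 10:00-12:30, 13:30-17:00 (subtract 3h to convert from UTC+3).
Leo in UTC: 09:00-14:00, 16:30-18:00 (subtract 3h to convert from UTC+3).
Tomás in UTC: 10:30-11:30, 12:00-13:00, 14:00-15:00, 15:30-16:30 (subtract 3h to convert from UTC+3).
Yosef in UTC: 11:00-14:00, 16:30-17:00, 17:30-20:30 (add 1h to convert from UTC-1).
Callum in UTC: 08:00-10:00, 11:00-12:30, 14:30-16:00 (add 1h to convert from UTC-1).
Clara in UTC: 08:00-08:30, 09:30-13:30, 14:30-16:00 (subtract 3h to convert from UTC+3).
Bashir ∩ Leo: 09:00-09:30, 10:00-12:30, 13:30-14:00, 16:30-17:00.
Bashir ∩ Leo ∩ Tomás: 10:30-11:30, 12:00-12:30.
Bashir ∩ Leo ∩ Tomás ∩ Yosef: 11:00-11:30, 12:00-12:30.
Bashir ∩ Leo ∩ Tomás ∩ Yosef ∩ Callum: 11:00-11:30, 12:00-12:30.
Bashir ∩ Leo ∩ Tomás ∩ Yosef ∩ Callum ∩ Clara: 11:00-11:30, 12:00-12:30.
The longest is 11:00-11:30 at 30 minutes.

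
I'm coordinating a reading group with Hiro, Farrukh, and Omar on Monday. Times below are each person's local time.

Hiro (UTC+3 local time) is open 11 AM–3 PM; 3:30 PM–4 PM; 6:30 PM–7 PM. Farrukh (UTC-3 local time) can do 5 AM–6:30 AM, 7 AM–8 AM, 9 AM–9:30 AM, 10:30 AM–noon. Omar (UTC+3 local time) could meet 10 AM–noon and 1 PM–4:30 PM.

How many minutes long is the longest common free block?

60

Hiro in UTC: 08:00-12:00, 12:30-13:00, 15:30-16:00 (subtract 3h to convert from UTC+3).
Farrukh in UTC: 08:00-09:30, 10:00-11:00, 12:00-12:30, 13:30-15:00 (add 3h to convert from UTC-3).
Omar in UTC: 07:00-09:00, 10:00-13:30 (subtract 3h to convert from UTC+3).
Hiro ∩ Farrukh: 08:00-09:30, 10:00-11:00.
Hiro ∩ Farrukh ∩ Omar: 08:00-09:00, 10:00-11:00.
So the common availability across everyone is 08:00-09:00, 10:00-11:00.
The longest is 08:00-09:00 at 60 minutes.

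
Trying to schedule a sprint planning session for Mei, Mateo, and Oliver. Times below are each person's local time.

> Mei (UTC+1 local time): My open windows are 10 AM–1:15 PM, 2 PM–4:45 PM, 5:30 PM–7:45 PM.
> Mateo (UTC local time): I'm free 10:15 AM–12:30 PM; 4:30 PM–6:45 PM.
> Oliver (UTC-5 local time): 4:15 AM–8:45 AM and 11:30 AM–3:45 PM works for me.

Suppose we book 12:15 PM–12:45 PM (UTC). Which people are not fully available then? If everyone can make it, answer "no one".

Mateo, Mei

Mei in UTC: 09:00-12:15, 13:00-15:45, 16:30-18:45 (subtract 1h to convert from UTC+1).
Mateo in UTC: 10:15-12:30, 16:30-18:45.
Oliver in UTC: 09:15-13:45, 16:30-20:45 (add 5h to convert from UTC-5).
Mei: not fully free for 12:15-12:45. Mateo: not fully free for 12:15-12:45. Oliver: free for 12:15-12:45.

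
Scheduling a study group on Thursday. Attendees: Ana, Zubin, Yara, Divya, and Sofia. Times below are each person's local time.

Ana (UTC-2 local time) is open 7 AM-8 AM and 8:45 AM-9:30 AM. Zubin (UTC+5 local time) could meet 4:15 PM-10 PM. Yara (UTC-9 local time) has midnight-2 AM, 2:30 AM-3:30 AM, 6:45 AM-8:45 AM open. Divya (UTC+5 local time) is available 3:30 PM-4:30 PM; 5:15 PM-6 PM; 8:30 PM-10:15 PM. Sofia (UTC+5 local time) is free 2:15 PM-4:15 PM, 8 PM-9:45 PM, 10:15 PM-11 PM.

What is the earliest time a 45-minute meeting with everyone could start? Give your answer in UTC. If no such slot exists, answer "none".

none

Ana in UTC: 09:00-10:00, 10:45-11:30 (add 2h to convert from UTC-2).
Zubin in UTC: 11:15-17:00 (subtract 5h to convert from UTC+5).
Yara in UTC: 09:00-11:00, 11:30-12:30, 15:45-17:45 (add 9h to convert from UTC-9).
Divya in UTC: 10:30-11:30, 12:15-13:00, 15:30-17:15 (subtract 5h to convert from UTC+5).
Sofia in UTC: 09:15-11:15, 15:00-16:45, 17:15-18:00 (subtract 5h to convert from UTC+5).
Ana ∩ Zubin: 11:15-11:30.
Ana ∩ Zubin ∩ Yara: ∅.
Ana ∩ Zubin ∩ Yara ∩ Divya: ∅.
Ana ∩ Zubin ∩ Yara ∩ Divya ∩ Sofia: ∅.
There is no time when everyone is free.
No common window is at least 45 minutes long.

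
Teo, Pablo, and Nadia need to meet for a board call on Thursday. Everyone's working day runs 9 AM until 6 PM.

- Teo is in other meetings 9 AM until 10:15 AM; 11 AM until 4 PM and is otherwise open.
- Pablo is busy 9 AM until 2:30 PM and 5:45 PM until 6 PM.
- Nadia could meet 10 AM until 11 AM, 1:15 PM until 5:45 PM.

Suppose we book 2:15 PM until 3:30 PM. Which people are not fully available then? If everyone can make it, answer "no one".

Teo free: 10:15-11:00, 16:00-18:00 (invert busy blocks within the working day).
Pablo free: 14:30-17:45 (invert busy blocks within the working day).
Nadia free: 10:00-11:00, 13:15-17:45.
Teo: not fully free for 14:15-15:30. Pablo: not fully free for 14:15-15:30. Nadia: free for 14:15-15:30.

Pablo, Teo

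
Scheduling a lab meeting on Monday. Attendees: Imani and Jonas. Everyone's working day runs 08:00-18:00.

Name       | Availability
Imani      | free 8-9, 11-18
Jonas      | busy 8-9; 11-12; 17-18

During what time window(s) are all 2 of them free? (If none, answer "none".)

12:00-17:00

Imani free: 08:00-09:00, 11:00-18:00.
Jonas free: 09:00-11:00, 12:00-17:00 (invert busy blocks within the working day).
Imani ∩ Jonas: 12:00-17:00.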